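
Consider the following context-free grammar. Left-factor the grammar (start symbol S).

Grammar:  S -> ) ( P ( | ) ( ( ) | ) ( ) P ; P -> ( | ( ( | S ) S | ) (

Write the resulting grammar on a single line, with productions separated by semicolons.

S has alternatives sharing prefix ') (': factor to S → ) ( S' with S' → P ( | ( ) | ) P.
P has alternatives sharing prefix '(': factor to P → ( P' with P' → ε | (.

S -> ) ( S'; P -> S ) S | ) ( | ( P'; S' -> P ( | ( ) | ) P; P' -> ε | (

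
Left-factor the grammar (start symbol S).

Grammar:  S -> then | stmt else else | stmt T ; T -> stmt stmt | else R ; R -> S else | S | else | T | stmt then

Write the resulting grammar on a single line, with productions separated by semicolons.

S has alternatives sharing prefix 'stmt': factor to S → stmt S' with S' → else else | T.
R has alternatives sharing prefix 'S': factor to R → S R' with R' → else | ε.

S -> then | stmt S'; T -> stmt stmt | else R; R -> else | T | stmt then | S R'; S' -> else else | T; R' -> else | ε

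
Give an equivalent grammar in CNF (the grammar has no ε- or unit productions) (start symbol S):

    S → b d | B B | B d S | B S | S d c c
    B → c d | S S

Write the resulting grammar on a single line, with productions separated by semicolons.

Introduce a nonterminal for each terminal appearing in a rule of length ≥ 2: X1 → b, X2 → d, X3 → c.
Binarize each right-hand side of length ≥ 3 by chaining fresh nonterminals (Y1, Y2, …): affected rules were S → B X2 S; S → S X2 X3 X3.

S → X1 X2 | B B | B Y1 | B S | S Y2; B → X3 X2 | S S; X1 → b; X2 → d; X3 → c; Y1 → X2 S; Y2 → X2 Y3; Y3 → X3 X3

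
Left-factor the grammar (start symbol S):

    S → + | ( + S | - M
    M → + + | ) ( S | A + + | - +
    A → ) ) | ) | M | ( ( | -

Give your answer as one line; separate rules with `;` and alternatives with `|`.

A has alternatives sharing prefix ')': factor to A → ) A' with A' → ) | ε.

S → + | ( + S | - M; M → + + | ) ( S | A + + | - +; A → M | ( ( | - | ) A'; A' → ) | ε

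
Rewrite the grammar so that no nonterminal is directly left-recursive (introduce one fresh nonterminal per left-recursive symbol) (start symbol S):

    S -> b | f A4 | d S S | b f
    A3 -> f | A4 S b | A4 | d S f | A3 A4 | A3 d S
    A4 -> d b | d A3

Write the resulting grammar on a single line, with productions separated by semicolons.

S -> b | f A4 | d S S | b f; A3 -> f A3' | A4 S b A3' | A4 A3' | d S f A3'; A4 -> d b | d A3; A3' -> A4 A3' | d S A3' | eps

A3 is directly left-recursive.
For A3: α = {A4, d S}, β = {f, A4 S b, A4, d S f}. Rewrite as A3 → β A3' and A3' → α A3' | ε.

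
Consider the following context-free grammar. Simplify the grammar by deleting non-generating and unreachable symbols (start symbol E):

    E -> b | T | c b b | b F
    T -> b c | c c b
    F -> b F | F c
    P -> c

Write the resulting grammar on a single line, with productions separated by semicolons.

E -> b | T | c b b; T -> b c | c c b

Generating nonterminals: {E, P, T}.
Reachable from E after that: {E, T}.
Removed useless symbols: {F, P} and every production mentioning them.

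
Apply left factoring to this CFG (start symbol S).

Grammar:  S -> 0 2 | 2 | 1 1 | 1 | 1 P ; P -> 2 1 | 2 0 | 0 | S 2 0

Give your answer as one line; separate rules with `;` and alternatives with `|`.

S has alternatives sharing prefix '1': factor to S → 1 S' with S' → 1 | ε | P.
P has alternatives sharing prefix '2': factor to P → 2 P' with P' → 1 | 0.

S -> 0 2 | 2 | 1 S'; P -> 0 | S 2 0 | 2 P'; S' -> 1 | ε | P; P' -> 1 | 0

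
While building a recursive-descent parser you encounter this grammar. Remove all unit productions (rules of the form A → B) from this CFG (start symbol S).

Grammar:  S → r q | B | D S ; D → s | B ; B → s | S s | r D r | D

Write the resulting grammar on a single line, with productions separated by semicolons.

S → s | S s | r D r | r q | D S; D → s | S s | r D r; B → s | S s | r D r

Unit pairs: B ⇒* {D}; D ⇒* {B}; S ⇒* {B, D}.
For each unit pair (A, B), copy every non-unit production of B to A, then drop all unit productions.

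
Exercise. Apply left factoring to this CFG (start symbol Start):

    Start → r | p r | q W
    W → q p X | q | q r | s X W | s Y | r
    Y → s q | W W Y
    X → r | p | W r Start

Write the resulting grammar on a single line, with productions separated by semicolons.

W has alternatives sharing prefix 'q': factor to W → q W1 with W1 → p X | ε | r.
W has alternatives sharing prefix 's': factor to W → s W2 with W2 → X W | Y.

Start → r | p r | q W; W → r | q W1 | s W2; Y → s q | W W Y; X → r | p | W r Start; W1 → p X | ε | r; W2 → X W | Y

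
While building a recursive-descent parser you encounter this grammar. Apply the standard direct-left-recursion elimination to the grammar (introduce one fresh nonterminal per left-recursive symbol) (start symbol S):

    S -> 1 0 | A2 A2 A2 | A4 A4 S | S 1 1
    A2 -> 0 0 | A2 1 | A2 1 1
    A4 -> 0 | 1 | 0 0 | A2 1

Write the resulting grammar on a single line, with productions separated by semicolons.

Left recursion appears on S, A2.
For S: α = {1 1}, β = {1 0, A2 A2 A2, A4 A4 S}. Rewrite as S → β S' and S' → α S' | ε.
For A2: α = {1, 1 1}, β = {0 0}. Rewrite as A2 → β A2' and A2' → α A2' | ε.

S -> 1 0 S' | A2 A2 A2 S' | A4 A4 S S'; A2 -> 0 0 A2'; A4 -> 0 | 1 | 0 0 | A2 1; S' -> 1 1 S' | ε; A2' -> 1 A2' | 1 1 A2' | ε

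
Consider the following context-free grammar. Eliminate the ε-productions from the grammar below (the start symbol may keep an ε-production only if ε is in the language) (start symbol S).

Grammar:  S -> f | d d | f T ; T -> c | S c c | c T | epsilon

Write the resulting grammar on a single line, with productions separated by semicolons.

S -> f | d d | f T; T -> c | S c c | c T

The nullable symbols are {T}.
ε ∉ L(G), so no ε-production is kept.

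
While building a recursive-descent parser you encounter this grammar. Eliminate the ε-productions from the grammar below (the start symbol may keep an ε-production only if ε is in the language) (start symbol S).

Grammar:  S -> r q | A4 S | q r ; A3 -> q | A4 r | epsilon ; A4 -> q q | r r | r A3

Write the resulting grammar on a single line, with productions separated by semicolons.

Nullable nonterminals: {A3}.
ε ∉ L(G), so no ε-production is kept.
For each production, add variants omitting each subset of nullable occurrences: A4 → r A3 gives r A3 | r.

S -> r q | A4 S | q r; A3 -> q | A4 r; A4 -> q q | r r | r A3 | r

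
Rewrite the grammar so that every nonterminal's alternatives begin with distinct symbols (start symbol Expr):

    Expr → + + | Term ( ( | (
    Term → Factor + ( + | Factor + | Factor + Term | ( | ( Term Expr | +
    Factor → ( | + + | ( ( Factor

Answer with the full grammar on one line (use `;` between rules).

Term has alternatives sharing prefix 'Factor +': factor to Term → Factor + Term1 with Term1 → ( + | ε | Term.
Term has alternatives sharing prefix '(': factor to Term → ( Term2 with Term2 → ε | Term Expr.
Factor has alternatives sharing prefix '(': factor to Factor → ( Factor1 with Factor1 → ε | ( Factor.

Expr → + + | Term ( ( | (; Term → + | Factor + Term1 | ( Term2; Factor → + + | ( Factor1; Term1 → ( + | ε | Term; Term2 → ε | Term Expr; Factor1 → ε | ( Factor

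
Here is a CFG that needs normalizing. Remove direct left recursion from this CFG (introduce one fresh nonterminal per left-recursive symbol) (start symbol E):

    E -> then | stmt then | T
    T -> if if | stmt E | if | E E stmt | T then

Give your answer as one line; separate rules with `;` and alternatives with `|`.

Directly left-recursive nonterminal: T.
For T: α = {then}, β = {if if, stmt E, if, E E stmt}. Rewrite as T → β T' and T' → α T' | ε.

E -> then | stmt then | T; T -> if if T' | stmt E T' | if T' | E E stmt T'; T' -> then T' | ε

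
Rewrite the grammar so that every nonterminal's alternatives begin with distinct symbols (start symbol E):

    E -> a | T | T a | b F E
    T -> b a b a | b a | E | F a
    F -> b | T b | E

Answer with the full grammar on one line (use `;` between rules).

E -> a | b F E | T E'; T -> E | F a | b a T'; F -> b | T b | E; E' -> ε | a; T' -> b a | ε

E has alternatives sharing prefix 'T': factor to E → T E' with E' → ε | a.
T has alternatives sharing prefix 'b a': factor to T → b a T' with T' → b a | ε.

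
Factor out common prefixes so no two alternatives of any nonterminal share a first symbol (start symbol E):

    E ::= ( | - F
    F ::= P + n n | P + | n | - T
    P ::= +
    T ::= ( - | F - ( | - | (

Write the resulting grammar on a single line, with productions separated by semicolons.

E ::= ( | - F; F ::= n | - T | P + F'; P ::= +; T ::= F - ( | - | ( T'; F' ::= n n | ε; T' ::= - | ε

F has alternatives sharing prefix 'P +': factor to F → P + F' with F' → n n | ε.
T has alternatives sharing prefix '(': factor to T → ( T' with T' → - | ε.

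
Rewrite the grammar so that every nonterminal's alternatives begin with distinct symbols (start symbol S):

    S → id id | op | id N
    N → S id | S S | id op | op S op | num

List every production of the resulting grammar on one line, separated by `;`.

S → op | id S'; N → id op | op S op | num | S N'; S' → id | N; N' → id | S

S has alternatives sharing prefix 'id': factor to S → id S' with S' → id | N.
N has alternatives sharing prefix 'S': factor to N → S N' with N' → id | S.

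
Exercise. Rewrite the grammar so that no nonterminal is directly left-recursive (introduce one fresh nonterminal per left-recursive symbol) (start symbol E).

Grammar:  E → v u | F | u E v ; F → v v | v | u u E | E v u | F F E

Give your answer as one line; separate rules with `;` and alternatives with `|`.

Left recursion appears on F.
For F: α = {F E}, β = {v v, v, u u E, E v u}. Rewrite as F → β F' and F' → α F' | ε.

E → v u | F | u E v; F → v v F' | v F' | u u E F' | E v u F'; F' → F E F' | ε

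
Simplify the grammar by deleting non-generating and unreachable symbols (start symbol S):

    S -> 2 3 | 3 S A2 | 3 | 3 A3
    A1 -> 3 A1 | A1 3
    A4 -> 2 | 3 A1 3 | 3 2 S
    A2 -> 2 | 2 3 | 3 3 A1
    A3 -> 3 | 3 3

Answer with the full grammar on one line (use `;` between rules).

S -> 2 3 | 3 S A2 | 3 | 3 A3; A2 -> 2 | 2 3; A3 -> 3 | 3 3

Generating nonterminals: {A2, A3, A4, S}.
Reachable from S after that: {A2, A3, S}.
Removed useless symbols: {A1, A4} and every production mentioning them.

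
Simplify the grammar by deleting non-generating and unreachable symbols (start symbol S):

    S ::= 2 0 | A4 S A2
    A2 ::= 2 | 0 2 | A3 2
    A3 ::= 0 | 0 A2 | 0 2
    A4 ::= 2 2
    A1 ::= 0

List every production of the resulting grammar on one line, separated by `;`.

Generating nonterminals: {A1, A2, A3, A4, S}.
Reachable from S after that: {A2, A3, A4, S}.
Removed useless symbols: {A1} and every production mentioning them.

S ::= 2 0 | A4 S A2; A2 ::= 2 | 0 2 | A3 2; A3 ::= 0 | 0 A2 | 0 2; A4 ::= 2 2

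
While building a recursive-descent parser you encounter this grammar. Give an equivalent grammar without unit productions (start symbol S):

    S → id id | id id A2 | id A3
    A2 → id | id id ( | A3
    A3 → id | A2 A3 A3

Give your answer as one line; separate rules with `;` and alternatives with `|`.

Unit pairs: A2 ⇒* {A3}.
For each unit pair (A, B), copy every non-unit production of B to A, then drop all unit productions.

S → id id | id id A2 | id A3; A2 → id | id id ( | A2 A3 A3; A3 → id | A2 A3 A3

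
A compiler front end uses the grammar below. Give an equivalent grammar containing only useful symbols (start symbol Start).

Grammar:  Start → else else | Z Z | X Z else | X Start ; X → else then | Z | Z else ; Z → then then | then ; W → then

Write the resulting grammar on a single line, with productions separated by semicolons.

Start → else else | Z Z | X Z else | X Start; X → else then | Z | Z else; Z → then then | then

Generating nonterminals: {Start, W, X, Z}.
Reachable from Start after that: {Start, X, Z}.
Removed useless symbols: {W} and every production mentioning them.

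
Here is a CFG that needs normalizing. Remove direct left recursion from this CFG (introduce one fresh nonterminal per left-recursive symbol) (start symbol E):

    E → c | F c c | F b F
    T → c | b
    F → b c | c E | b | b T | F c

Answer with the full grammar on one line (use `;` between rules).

Directly left-recursive nonterminal: F.
For F: α = {c}, β = {b c, c E, b, b T}. Rewrite as F → β F' and F' → α F' | ε.

E → c | F c c | F b F; T → c | b; F → b c F' | c E F' | b F' | b T F'; F' → c F' | ε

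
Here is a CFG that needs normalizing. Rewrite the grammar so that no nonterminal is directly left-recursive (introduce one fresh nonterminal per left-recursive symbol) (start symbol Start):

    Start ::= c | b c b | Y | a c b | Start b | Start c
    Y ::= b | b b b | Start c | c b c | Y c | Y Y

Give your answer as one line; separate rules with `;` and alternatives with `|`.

Left recursion appears on Start, Y.
For Start: α = {b, c}, β = {c, b c b, Y, a c b}. Rewrite as Start → β Start1 and Start1 → α Start1 | ε.
For Y: α = {c, Y}, β = {b, b b b, Start c, c b c}. Rewrite as Y → β Y1 and Y1 → α Y1 | ε.

Start ::= c Start1 | b c b Start1 | Y Start1 | a c b Start1; Y ::= b Y1 | b b b Y1 | Start c Y1 | c b c Y1; Start1 ::= b Start1 | c Start1 | epsilon; Y1 ::= c Y1 | Y Y1 | epsilon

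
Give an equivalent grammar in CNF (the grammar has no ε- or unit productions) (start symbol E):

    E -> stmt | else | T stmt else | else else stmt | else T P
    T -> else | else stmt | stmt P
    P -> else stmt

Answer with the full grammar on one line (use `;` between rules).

Introduce a nonterminal for each terminal appearing in a rule of length ≥ 2: X1 → stmt, X2 → else.
Binarize each right-hand side of length ≥ 3 by chaining fresh nonterminals (Y1, Y2, …): affected rules were E → T X1 X2; E → X2 X2 X1; E → X2 T P.

E -> stmt | else | T Y1 | X2 Y2 | X2 Y3; T -> else | X2 X1 | X1 P; P -> X2 X1; X1 -> stmt; X2 -> else; Y1 -> X1 X2; Y2 -> X2 X1; Y3 -> T P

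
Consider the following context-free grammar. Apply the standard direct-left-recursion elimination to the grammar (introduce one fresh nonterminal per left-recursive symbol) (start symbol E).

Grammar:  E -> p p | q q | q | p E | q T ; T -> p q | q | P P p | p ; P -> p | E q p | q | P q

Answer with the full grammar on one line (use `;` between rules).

P is directly left-recursive.
For P: α = {q}, β = {p, E q p, q}. Rewrite as P → β P' and P' → α P' | ε.

E -> p p | q q | q | p E | q T; T -> p q | q | P P p | p; P -> p P' | E q p P' | q P'; P' -> q P' | ε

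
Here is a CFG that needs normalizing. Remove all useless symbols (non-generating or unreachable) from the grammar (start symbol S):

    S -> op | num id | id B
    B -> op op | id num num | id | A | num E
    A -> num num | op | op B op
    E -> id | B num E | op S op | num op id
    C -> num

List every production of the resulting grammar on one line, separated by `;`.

Generating nonterminals: {A, B, C, E, S}.
Reachable from S after that: {A, B, E, S}.
Removed useless symbols: {C} and every production mentioning them.

S -> op | num id | id B; B -> op op | id num num | id | A | num E; A -> num num | op | op B op; E -> id | B num E | op S op | num op id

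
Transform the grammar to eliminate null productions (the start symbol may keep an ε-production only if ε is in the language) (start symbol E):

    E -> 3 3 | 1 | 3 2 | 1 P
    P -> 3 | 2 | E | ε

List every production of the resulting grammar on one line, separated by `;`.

E -> 3 3 | 1 | 3 2 | 1 P; P -> 3 | 2 | E

Nullable nonterminals: {P}.
ε ∉ L(G), so no ε-production is kept.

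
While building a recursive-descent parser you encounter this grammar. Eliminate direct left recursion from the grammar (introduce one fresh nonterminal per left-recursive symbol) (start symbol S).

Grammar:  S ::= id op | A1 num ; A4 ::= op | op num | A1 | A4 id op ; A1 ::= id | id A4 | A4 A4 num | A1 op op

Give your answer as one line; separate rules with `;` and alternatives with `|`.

Directly left-recursive nonterminals: A4, A1.
For A4: α = {id op}, β = {op, op num, A1}. Rewrite as A4 → β A4' and A4' → α A4' | ε.
For A1: α = {op op}, β = {id, id A4, A4 A4 num}. Rewrite as A1 → β A1' and A1' → α A1' | ε.

S ::= id op | A1 num; A4 ::= op A4' | op num A4' | A1 A4'; A1 ::= id A1' | id A4 A1' | A4 A4 num A1'; A4' ::= id op A4' | eps; A1' ::= op op A1' | eps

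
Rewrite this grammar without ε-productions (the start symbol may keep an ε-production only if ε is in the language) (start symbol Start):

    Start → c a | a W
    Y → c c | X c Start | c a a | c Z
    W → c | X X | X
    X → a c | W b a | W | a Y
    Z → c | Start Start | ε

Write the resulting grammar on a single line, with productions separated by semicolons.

Start → c a | a W; Y → c c | X c Start | c a a | c Z | c; W → c | X X | X; X → a c | W b a | W | a Y; Z → c | Start Start

The nullable symbols are {Z}.
ε ∉ L(G), so no ε-production is kept.
Expand every rule over subsets of its nullable positions: Y → c Z gives c Z | c.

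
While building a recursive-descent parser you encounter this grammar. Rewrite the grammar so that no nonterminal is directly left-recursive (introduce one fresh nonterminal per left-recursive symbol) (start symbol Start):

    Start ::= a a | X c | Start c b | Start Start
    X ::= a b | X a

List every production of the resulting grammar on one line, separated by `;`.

Left recursion appears on Start, X.
For Start: α = {c b, Start}, β = {a a, X c}. Rewrite as Start → β Start1 and Start1 → α Start1 | ε.
For X: α = {a}, β = {a b}. Rewrite as X → β X1 and X1 → α X1 | ε.

Start ::= a a Start1 | X c Start1; X ::= a b X1; Start1 ::= c b Start1 | Start Start1 | ε; X1 ::= a X1 | ε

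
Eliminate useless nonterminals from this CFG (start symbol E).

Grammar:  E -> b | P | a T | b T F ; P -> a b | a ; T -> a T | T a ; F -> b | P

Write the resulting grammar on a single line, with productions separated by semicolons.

E -> b | P; P -> a b | a

Generating nonterminals: {E, F, P}.
Reachable from E after that: {E, P}.
Removed useless symbols: {F, T} and every production mentioning them.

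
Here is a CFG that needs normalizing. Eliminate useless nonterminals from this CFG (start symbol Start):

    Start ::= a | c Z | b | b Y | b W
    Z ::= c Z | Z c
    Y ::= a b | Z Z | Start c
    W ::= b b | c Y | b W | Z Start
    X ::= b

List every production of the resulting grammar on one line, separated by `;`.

Start ::= a | b | b Y | b W; Y ::= a b | Start c; W ::= b b | c Y | b W

Generating nonterminals: {Start, W, X, Y}.
Reachable from Start after that: {Start, W, Y}.
Removed useless symbols: {X, Z} and every production mentioning them.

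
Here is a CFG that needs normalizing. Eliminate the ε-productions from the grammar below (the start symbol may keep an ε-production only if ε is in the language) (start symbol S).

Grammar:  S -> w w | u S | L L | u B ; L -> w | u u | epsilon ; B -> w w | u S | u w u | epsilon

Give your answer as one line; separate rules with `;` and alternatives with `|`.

S -> w w | u S | u | L L | L | u B | epsilon; L -> w | u u; B -> w w | u S | u | u w u

Nullable nonterminals: {B, L, S}.
ε ∈ L(G) since S is nullable, so keep S → ε.
Add the nullable-subset variants: S → u S gives u S | u. S → L L gives L L | L. B → u S gives u S | u.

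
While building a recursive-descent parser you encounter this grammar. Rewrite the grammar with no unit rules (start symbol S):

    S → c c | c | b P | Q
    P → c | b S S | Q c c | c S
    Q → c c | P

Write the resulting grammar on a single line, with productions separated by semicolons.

S → c c | c | b P | b S S | Q c c | c S; P → c | b S S | Q c c | c S; Q → c | b S S | Q c c | c S | c c

Unit pairs: Q ⇒* {P}; S ⇒* {P, Q}.
For each unit pair (A, B), copy every non-unit production of B to A, then drop all unit productions.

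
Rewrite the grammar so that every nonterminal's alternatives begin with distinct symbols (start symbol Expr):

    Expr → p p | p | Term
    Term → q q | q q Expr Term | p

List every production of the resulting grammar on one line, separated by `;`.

Expr has alternatives sharing prefix 'p': factor to Expr → p Expr1 with Expr1 → p | ε.
Term has alternatives sharing prefix 'q q': factor to Term → q q Term1 with Term1 → ε | Expr Term.

Expr → Term | p Expr1; Term → p | q q Term1; Expr1 → p | ε; Term1 → ε | Expr Term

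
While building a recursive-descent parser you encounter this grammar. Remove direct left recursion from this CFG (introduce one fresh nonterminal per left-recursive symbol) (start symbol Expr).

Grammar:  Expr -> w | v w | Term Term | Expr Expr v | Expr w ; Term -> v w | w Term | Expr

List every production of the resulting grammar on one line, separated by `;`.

Expr -> w Expr1 | v w Expr1 | Term Term Expr1; Term -> v w | w Term | Expr; Expr1 -> Expr v Expr1 | w Expr1 | ε

Expr is directly left-recursive.
For Expr: α = {Expr v, w}, β = {w, v w, Term Term}. Rewrite as Expr → β Expr1 and Expr1 → α Expr1 | ε.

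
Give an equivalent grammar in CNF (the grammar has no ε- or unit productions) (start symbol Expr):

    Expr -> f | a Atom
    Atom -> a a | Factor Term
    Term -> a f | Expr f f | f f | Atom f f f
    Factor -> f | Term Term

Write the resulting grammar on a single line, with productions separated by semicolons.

Expr -> f | X1 Atom; Atom -> X1 X1 | Factor Term; Term -> X1 X2 | Expr Y1 | X2 X2 | Atom Y2; Factor -> f | Term Term; X1 -> a; X2 -> f; Y1 -> X2 X2; Y2 -> X2 Y3; Y3 -> X2 X2

Introduce a nonterminal for each terminal appearing in a rule of length ≥ 2: X1 → a, X2 → f.
Binarize each right-hand side of length ≥ 3 by chaining fresh nonterminals (Y1, Y2, …): affected rules were Term → Expr X2 X2; Term → Atom X2 X2 X2.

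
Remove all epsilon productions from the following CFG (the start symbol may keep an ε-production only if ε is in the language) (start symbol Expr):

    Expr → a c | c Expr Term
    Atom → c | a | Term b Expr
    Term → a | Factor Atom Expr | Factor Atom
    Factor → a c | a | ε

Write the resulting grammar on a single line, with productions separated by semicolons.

Expr → a c | c Expr Term; Atom → c | a | Term b Expr; Term → a | Factor Atom Expr | Atom Expr | Factor Atom | Atom; Factor → a c | a

Nullable nonterminals: {Factor}.
ε ∉ L(G), so no ε-production is kept.
For each production, add variants omitting each subset of nullable occurrences: Term → Factor Atom Expr gives Factor Atom Expr | Atom Expr. Term → Factor Atom gives Factor Atom | Atom.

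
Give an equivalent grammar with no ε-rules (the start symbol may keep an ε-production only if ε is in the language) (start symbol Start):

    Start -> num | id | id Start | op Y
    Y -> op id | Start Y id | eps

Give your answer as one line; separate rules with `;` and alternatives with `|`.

The nullable symbols are {Y}.
ε ∉ L(G), so no ε-production is kept.
For each production, add variants omitting each subset of nullable occurrences: Start → op Y gives op Y | op. Y → Start Y id gives Start Y id | Start id.

Start -> num | id | id Start | op Y | op; Y -> op id | Start Y id | Start id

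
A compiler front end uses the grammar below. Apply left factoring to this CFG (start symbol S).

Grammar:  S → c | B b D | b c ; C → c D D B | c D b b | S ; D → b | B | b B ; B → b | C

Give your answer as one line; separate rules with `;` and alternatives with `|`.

C has alternatives sharing prefix 'c D': factor to C → c D C' with C' → D B | b b.
D has alternatives sharing prefix 'b': factor to D → b D' with D' → ε | B.

S → c | B b D | b c; C → S | c D C'; D → B | b D'; B → b | C; C' → D B | b b; D' → eps | B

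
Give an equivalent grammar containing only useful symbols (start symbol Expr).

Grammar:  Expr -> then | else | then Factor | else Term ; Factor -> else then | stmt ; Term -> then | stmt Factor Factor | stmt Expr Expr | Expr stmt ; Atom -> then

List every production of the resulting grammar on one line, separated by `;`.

Expr -> then | else | then Factor | else Term; Factor -> else then | stmt; Term -> then | stmt Factor Factor | stmt Expr Expr | Expr stmt

Generating nonterminals: {Atom, Expr, Factor, Term}.
Reachable from Expr after that: {Expr, Factor, Term}.
Removed useless symbols: {Atom} and every production mentioning them.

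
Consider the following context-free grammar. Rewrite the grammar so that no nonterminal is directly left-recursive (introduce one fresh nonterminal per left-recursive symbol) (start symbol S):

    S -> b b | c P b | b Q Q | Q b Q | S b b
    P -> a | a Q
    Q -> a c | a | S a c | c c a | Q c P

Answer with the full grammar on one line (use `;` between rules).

S -> b b S' | c P b S' | b Q Q S' | Q b Q S'; P -> a | a Q; Q -> a c Q' | a Q' | S a c Q' | c c a Q'; S' -> b b S' | epsilon; Q' -> c P Q' | epsilon

S, Q are directly left-recursive.
For S: α = {b b}, β = {b b, c P b, b Q Q, Q b Q}. Rewrite as S → β S' and S' → α S' | ε.
For Q: α = {c P}, β = {a c, a, S a c, c c a}. Rewrite as Q → β Q' and Q' → α Q' | ε.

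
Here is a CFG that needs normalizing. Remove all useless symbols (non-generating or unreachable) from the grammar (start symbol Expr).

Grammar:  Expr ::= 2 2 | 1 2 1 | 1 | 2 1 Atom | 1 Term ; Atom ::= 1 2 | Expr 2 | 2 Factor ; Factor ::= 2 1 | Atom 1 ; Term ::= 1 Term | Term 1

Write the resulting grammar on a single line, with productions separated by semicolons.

Expr ::= 2 2 | 1 2 1 | 1 | 2 1 Atom; Atom ::= 1 2 | Expr 2 | 2 Factor; Factor ::= 2 1 | Atom 1

Generating nonterminals: {Atom, Expr, Factor}.
Reachable from Expr after that: {Atom, Expr, Factor}.
Removed useless symbols: {Term} and every production mentioning them.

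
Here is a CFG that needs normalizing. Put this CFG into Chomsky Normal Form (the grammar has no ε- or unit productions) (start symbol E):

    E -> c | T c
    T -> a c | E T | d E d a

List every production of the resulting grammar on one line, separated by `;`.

Introduce a nonterminal for each terminal appearing in a rule of length ≥ 2: X1 → c, X2 → a, X3 → d.
Binarize each right-hand side of length ≥ 3 by chaining fresh nonterminals (Y1, Y2, …): affected rules were T → X3 E X3 X2.

E -> c | T X1; T -> X2 X1 | E T | X3 Y1; X1 -> c; X2 -> a; X3 -> d; Y1 -> E Y2; Y2 -> X3 X2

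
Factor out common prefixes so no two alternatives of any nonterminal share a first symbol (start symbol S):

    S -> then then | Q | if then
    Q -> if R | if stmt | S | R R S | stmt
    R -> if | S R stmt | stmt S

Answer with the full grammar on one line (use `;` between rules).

Q has alternatives sharing prefix 'if': factor to Q → if Q' with Q' → R | stmt.

S -> then then | Q | if then; Q -> S | R R S | stmt | if Q'; R -> if | S R stmt | stmt S; Q' -> R | stmt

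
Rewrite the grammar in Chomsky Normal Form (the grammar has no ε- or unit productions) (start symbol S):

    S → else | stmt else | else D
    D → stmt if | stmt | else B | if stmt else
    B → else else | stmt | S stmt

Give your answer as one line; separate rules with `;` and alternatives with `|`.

Introduce a nonterminal for each terminal appearing in a rule of length ≥ 2: X1 → stmt, X2 → else, X3 → if.
Binarize each right-hand side of length ≥ 3 by chaining fresh nonterminals (Y1, Y2, …): affected rules were D → X3 X1 X2.

S → else | X1 X2 | X2 D; D → X1 X3 | stmt | X2 B | X3 Y1; B → X2 X2 | stmt | S X1; X1 → stmt; X2 → else; X3 → if; Y1 → X1 X2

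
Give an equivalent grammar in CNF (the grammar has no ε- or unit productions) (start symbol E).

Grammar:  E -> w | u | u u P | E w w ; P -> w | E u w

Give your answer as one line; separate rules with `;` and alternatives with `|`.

E -> w | u | X1 Y1 | E Y2; P -> w | E Y3; X1 -> u; X2 -> w; Y1 -> X1 P; Y2 -> X2 X2; Y3 -> X1 X2

Introduce a nonterminal for each terminal appearing in a rule of length ≥ 2: X1 → u, X2 → w.
Binarize each right-hand side of length ≥ 3 by chaining fresh nonterminals (Y1, Y2, …): affected rules were E → X1 X1 P; E → E X2 X2; P → E X1 X2.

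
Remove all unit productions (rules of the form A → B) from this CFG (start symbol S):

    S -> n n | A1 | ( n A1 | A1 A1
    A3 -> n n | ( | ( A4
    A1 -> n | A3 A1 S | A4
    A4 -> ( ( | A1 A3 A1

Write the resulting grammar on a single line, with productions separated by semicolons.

S -> ( ( | A1 A3 A1 | n | A3 A1 S | n n | ( n A1 | A1 A1; A3 -> n n | ( | ( A4; A1 -> ( ( | A1 A3 A1 | n | A3 A1 S; A4 -> ( ( | A1 A3 A1

Unit pairs: A1 ⇒* {A4}; S ⇒* {A1, A4}.
Replace each nonterminal's rules with the union of the non-unit rules of every nonterminal it unit-derives.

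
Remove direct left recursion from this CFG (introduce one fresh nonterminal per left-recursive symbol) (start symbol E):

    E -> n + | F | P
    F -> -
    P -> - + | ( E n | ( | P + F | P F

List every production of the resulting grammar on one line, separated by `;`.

E -> n + | F | P; F -> -; P -> - + P' | ( E n P' | ( P'; P' -> + F P' | F P' | eps

P is directly left-recursive.
For P: α = {+ F, F}, β = {- +, ( E n, (}. Rewrite as P → β P' and P' → α P' | ε.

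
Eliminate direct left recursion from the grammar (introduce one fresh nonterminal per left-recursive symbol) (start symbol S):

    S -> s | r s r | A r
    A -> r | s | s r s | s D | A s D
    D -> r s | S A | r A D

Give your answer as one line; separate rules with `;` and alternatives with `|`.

S -> s | r s r | A r; A -> r A' | s A' | s r s A' | s D A'; D -> r s | S A | r A D; A' -> s D A' | epsilon

A is directly left-recursive.
For A: α = {s D}, β = {r, s, s r s, s D}. Rewrite as A → β A' and A' → α A' | ε.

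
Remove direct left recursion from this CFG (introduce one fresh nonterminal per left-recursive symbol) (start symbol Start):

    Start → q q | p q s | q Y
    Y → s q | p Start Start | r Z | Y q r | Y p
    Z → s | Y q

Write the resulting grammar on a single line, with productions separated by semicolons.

Y is directly left-recursive.
For Y: α = {q r, p}, β = {s q, p Start Start, r Z}. Rewrite as Y → β Y1 and Y1 → α Y1 | ε.

Start → q q | p q s | q Y; Y → s q Y1 | p Start Start Y1 | r Z Y1; Z → s | Y q; Y1 → q r Y1 | p Y1 | ε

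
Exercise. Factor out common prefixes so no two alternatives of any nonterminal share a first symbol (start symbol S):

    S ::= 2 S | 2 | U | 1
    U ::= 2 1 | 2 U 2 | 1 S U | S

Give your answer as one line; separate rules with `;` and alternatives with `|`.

S ::= U | 1 | 2 S'; U ::= 1 S U | S | 2 U'; S' ::= S | ε; U' ::= 1 | U 2

S has alternatives sharing prefix '2': factor to S → 2 S' with S' → S | ε.
U has alternatives sharing prefix '2': factor to U → 2 U' with U' → 1 | U 2.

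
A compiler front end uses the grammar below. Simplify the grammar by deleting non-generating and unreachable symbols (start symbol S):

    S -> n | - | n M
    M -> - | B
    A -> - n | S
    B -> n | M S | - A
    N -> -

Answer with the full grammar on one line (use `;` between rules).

Generating nonterminals: {A, B, M, N, S}.
Reachable from S after that: {A, B, M, S}.
Removed useless symbols: {N} and every production mentioning them.

S -> n | - | n M; M -> - | B; A -> - n | S; B -> n | M S | - A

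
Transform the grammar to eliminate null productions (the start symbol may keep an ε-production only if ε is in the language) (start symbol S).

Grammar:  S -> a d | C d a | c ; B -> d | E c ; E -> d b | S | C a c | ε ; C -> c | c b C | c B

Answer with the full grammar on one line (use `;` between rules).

S -> a d | C d a | c; B -> d | E c | c; E -> d b | S | C a c; C -> c | c b C | c B

Nullable nonterminals: {E}.
ε ∉ L(G), so no ε-production is kept.
Expand every rule over subsets of its nullable positions: B → E c gives E c | c.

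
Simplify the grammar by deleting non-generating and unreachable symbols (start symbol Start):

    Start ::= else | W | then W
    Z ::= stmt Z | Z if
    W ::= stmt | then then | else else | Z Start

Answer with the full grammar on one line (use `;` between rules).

Generating nonterminals: {Start, W}.
Reachable from Start after that: {Start, W}.
Removed useless symbols: {Z} and every production mentioning them.

Start ::= else | W | then W; W ::= stmt | then then | else else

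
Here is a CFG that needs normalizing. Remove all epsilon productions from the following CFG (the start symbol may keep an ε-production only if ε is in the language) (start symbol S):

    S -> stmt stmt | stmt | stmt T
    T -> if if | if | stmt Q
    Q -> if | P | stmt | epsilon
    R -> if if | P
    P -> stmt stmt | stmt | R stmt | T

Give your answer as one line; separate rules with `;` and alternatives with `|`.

S -> stmt stmt | stmt | stmt T; T -> if if | if | stmt Q | stmt; Q -> if | P | stmt; R -> if if | P; P -> stmt stmt | stmt | R stmt | T

Nullable set = {Q}.
ε ∉ L(G), so no ε-production is kept.
For each production, add variants omitting each subset of nullable occurrences: T → stmt Q gives stmt Q | stmt.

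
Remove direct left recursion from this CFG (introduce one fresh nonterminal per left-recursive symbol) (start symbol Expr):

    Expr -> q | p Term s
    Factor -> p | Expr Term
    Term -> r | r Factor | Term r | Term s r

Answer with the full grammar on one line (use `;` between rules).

Left recursion appears on Term.
For Term: α = {r, s r}, β = {r, r Factor}. Rewrite as Term → β Term1 and Term1 → α Term1 | ε.

Expr -> q | p Term s; Factor -> p | Expr Term; Term -> r Term1 | r Factor Term1; Term1 -> r Term1 | s r Term1 | ε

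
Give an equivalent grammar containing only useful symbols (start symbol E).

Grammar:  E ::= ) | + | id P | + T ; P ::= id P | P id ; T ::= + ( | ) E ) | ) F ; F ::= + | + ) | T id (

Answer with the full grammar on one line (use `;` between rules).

E ::= ) | + | + T; T ::= + ( | ) E ) | ) F; F ::= + | + ) | T id (

Generating nonterminals: {E, F, T}.
Reachable from E after that: {E, F, T}.
Removed useless symbols: {P} and every production mentioning them.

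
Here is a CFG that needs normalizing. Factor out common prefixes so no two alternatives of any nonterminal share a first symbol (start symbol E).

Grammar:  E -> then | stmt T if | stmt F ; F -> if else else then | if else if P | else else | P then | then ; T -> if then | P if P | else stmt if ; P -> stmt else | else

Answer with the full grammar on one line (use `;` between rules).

E has alternatives sharing prefix 'stmt': factor to E → stmt E' with E' → T if | F.
F has alternatives sharing prefix 'if else': factor to F → if else F' with F' → else then | if P.

E -> then | stmt E'; F -> else else | P then | then | if else F'; T -> if then | P if P | else stmt if; P -> stmt else | else; E' -> T if | F; F' -> else then | if P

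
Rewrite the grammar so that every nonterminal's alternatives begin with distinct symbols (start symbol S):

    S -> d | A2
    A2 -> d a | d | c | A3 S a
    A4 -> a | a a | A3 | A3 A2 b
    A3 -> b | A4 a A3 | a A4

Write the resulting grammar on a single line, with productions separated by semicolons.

A2 has alternatives sharing prefix 'd': factor to A2 → d A2' with A2' → a | ε.
A4 has alternatives sharing prefix 'a': factor to A4 → a A4' with A4' → ε | a.
A4 has alternatives sharing prefix 'A3': factor to A4 → A3 A4'' with A4'' → ε | A2 b.

S -> d | A2; A2 -> c | A3 S a | d A2'; A4 -> a A4' | A3 A4''; A3 -> b | A4 a A3 | a A4; A2' -> a | ε; A4' -> ε | a; A4'' -> ε | A2 b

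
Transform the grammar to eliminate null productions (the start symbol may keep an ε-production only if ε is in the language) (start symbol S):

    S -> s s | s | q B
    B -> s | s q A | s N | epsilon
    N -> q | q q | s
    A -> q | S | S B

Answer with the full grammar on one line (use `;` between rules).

S -> s s | s | q B | q; B -> s | s q A | s N; N -> q | q q | s; A -> q | S | S B

The nullable symbols are {B}.
ε ∉ L(G), so no ε-production is kept.
Expand every rule over subsets of its nullable positions: S → q B gives q B | q.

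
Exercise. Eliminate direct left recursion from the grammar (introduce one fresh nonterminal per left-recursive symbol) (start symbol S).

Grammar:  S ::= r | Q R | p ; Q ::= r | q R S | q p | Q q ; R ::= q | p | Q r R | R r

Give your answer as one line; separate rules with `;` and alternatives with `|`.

S ::= r | Q R | p; Q ::= r Q' | q R S Q' | q p Q'; R ::= q R' | p R' | Q r R R'; Q' ::= q Q' | ε; R' ::= r R' | ε

Q, R are directly left-recursive.
For Q: α = {q}, β = {r, q R S, q p}. Rewrite as Q → β Q' and Q' → α Q' | ε.
For R: α = {r}, β = {q, p, Q r R}. Rewrite as R → β R' and R' → α R' | ε.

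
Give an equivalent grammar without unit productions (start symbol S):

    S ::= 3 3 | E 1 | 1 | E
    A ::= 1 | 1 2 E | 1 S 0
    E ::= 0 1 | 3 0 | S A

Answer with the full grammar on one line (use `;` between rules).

S ::= 0 1 | 3 0 | S A | 3 3 | E 1 | 1; A ::= 1 | 1 2 E | 1 S 0; E ::= 0 1 | 3 0 | S A

Unit pairs: S ⇒* {E}.
Replace each nonterminal's rules with the union of the non-unit rules of every nonterminal it unit-derives.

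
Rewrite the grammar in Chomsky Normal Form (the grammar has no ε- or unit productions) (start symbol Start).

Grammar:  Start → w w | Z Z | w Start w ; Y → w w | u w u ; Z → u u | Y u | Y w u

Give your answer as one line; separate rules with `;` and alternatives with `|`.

Introduce a nonterminal for each terminal appearing in a rule of length ≥ 2: X1 → w, X2 → u.
Binarize each right-hand side of length ≥ 3 by chaining fresh nonterminals (Y1, Y2, …): affected rules were Start → X1 Start X1; Y → X2 X1 X2; Z → Y X1 X2.

Start → X1 X1 | Z Z | X1 Y1; Y → X1 X1 | X2 Y2; Z → X2 X2 | Y X2 | Y Y3; X1 → w; X2 → u; Y1 → Start X1; Y2 → X1 X2; Y3 → X1 X2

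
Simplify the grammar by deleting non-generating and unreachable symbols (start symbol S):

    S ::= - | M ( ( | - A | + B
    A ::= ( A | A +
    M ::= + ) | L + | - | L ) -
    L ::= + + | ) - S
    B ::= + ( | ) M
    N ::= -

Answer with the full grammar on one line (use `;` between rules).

Generating nonterminals: {B, L, M, N, S}.
Reachable from S after that: {B, L, M, S}.
Removed useless symbols: {A, N} and every production mentioning them.

S ::= - | M ( ( | + B; M ::= + ) | L + | - | L ) -; L ::= + + | ) - S; B ::= + ( | ) M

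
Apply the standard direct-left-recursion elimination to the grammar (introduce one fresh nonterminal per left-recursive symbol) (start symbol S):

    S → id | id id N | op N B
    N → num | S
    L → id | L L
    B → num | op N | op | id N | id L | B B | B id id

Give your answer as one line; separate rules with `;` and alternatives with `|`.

S → id | id id N | op N B; N → num | S; L → id L'; B → num B' | op N B' | op B' | id N B' | id L B'; L' → L L' | ε; B' → B B' | id id B' | ε

Left recursion appears on L, B.
For L: α = {L}, β = {id}. Rewrite as L → β L' and L' → α L' | ε.
For B: α = {B, id id}, β = {num, op N, op, id N, id L}. Rewrite as B → β B' and B' → α B' | ε.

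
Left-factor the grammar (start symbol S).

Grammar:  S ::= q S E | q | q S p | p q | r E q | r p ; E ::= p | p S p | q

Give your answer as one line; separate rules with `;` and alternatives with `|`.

S ::= p q | q S' | r S''; E ::= q | p E'; S' ::= ε | S S'''; S'' ::= E q | p; E' ::= ε | S p; S''' ::= E | p

S has alternatives sharing prefix 'q': factor to S → q S' with S' → S E | ε | S p.
S has alternatives sharing prefix 'r': factor to S → r S'' with S'' → E q | p.
E has alternatives sharing prefix 'p': factor to E → p E' with E' → ε | S p.
S' has alternatives sharing prefix 'S': factor to S' → S S''' with S''' → E | p.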